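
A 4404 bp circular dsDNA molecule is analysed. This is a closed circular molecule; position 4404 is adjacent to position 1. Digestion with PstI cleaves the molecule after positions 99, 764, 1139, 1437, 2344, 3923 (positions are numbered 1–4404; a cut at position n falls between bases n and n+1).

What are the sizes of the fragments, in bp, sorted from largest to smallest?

Circular molecule, 6 cuts → 6 fragments:
  764 − 99 = 665 bp
  1139 − 764 = 375 bp
  1437 − 1139 = 298 bp
  2344 − 1437 = 907 bp
  3923 − 2344 = 1579 bp
  wrap: 4404 − 3923 + 99 = 580 bp
Sorted largest to smallest: 1579, 907, 665, 580, 375, 298 bp.

1579, 907, 665, 580, 375, 298 bp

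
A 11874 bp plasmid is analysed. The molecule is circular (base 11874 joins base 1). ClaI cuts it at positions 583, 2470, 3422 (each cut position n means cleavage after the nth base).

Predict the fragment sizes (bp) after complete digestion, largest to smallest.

Circular molecule, 3 cuts → 3 fragments:
  2470 − 583 = 1887 bp
  3422 − 2470 = 952 bp
  wrap: 11874 − 3422 + 583 = 9035 bp
Sorted largest to smallest: 9035, 1887, 952 bp.

9035, 1887, 952 bp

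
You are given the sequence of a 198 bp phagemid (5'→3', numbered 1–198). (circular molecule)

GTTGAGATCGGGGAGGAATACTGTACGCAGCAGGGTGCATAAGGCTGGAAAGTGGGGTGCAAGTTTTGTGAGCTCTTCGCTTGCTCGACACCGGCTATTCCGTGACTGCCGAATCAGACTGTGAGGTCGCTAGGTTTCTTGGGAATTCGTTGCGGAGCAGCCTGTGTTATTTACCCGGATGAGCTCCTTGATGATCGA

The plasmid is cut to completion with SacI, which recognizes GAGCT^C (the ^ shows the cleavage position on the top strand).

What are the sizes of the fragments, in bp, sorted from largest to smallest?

111, 87 bp

SacI sites (GAGCTC) start at positions 70, 181.
SacI cuts after base 5 of each site (before the last base), so after positions 74, 185.
Circular molecule, 2 cuts → 2 fragments:
  75–185 → 111 bp
  186–198 then 1–74 → 13 + 74 = 87 bp
Sorted largest to smallest: 111, 87 bp.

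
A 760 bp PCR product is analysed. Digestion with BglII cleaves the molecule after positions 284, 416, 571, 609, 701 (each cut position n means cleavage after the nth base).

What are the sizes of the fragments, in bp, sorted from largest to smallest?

Linear molecule, 5 cuts → 6 fragments:
  284 − 0 = 284 bp
  416 − 284 = 132 bp
  571 − 416 = 155 bp
  609 − 571 = 38 bp
  701 − 609 = 92 bp
  760 − 701 = 59 bp
Sorted largest to smallest: 284, 155, 132, 92, 59, 38 bp.

284, 155, 132, 92, 59, 38 bp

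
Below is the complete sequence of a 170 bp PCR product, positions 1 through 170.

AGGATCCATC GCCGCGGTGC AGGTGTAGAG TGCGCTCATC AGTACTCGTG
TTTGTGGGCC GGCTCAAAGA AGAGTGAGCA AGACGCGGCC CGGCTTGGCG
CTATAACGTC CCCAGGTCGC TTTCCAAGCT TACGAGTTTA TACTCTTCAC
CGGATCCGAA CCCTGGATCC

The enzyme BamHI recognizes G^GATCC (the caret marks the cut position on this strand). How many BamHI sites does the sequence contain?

3

GGATCC occurs starting at positions 2, 152, 165.
BamHI cuts at 3 sites.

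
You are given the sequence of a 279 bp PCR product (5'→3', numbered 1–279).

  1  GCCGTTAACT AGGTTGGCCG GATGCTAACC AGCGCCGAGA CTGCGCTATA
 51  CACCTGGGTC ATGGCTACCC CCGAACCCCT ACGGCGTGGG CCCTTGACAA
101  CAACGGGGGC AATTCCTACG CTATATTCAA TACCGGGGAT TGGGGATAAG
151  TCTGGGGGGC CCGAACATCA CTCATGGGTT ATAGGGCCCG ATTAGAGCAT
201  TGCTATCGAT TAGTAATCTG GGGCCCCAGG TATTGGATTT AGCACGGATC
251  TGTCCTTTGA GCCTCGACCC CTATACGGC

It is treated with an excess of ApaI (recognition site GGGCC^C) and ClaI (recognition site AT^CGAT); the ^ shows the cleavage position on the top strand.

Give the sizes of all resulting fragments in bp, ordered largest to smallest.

92, 69, 54, 27, 19, 18 bp

ApaI sites (GGGCCC) start at positions 88, 157, 184, 221.
ApaI cuts after base 5 of each site (before the last base), so after positions 92, 161, 188, 225.
The ClaI site (ATCGAT) starts at position 205.
ClaI cuts after base 2 of each site, so after position 206.
Combined cut positions: 92, 161, 188, 206, 225.
Linear molecule, 5 cuts → 6 fragments:
  1–92 → 92 bp
  93–161 → 69 bp
  162–188 → 27 bp
  189–206 → 18 bp
  207–225 → 19 bp
  226–279 → 54 bp
Sorted largest to smallest: 92, 69, 54, 27, 19, 18 bp.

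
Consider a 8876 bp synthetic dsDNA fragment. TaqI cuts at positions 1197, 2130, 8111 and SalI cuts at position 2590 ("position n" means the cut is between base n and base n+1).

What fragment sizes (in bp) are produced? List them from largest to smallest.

Combined cut positions (sorted): 1197, 2130, 2590, 8111.
Linear molecule, 4 cuts → 5 fragments:
  1197 − 0 = 1197 bp
  2130 − 1197 = 933 bp
  2590 − 2130 = 460 bp
  8111 − 2590 = 5521 bp
  8876 − 8111 = 765 bp
Sorted largest to smallest: 5521, 1197, 933, 765, 460 bp.

5521, 1197, 933, 765, 460 bp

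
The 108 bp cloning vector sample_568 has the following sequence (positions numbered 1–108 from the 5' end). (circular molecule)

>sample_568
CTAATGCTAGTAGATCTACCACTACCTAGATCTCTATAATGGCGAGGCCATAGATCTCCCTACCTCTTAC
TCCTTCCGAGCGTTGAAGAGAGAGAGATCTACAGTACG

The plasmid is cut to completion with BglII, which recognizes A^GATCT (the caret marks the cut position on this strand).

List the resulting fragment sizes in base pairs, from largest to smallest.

43, 25, 24, 16 bp

BglII sites (AGATCT) start at positions 12, 28, 52, 95.
BglII cuts after the first base of each site, so after positions 12, 28, 52, 95.
Circular molecule, 4 cuts → 4 fragments:
  13–28 → 16 bp
  29–52 → 24 bp
  53–95 → 43 bp
  96–108 then 1–12 → 13 + 12 = 25 bp
Sorted largest to smallest: 43, 25, 24, 16 bp.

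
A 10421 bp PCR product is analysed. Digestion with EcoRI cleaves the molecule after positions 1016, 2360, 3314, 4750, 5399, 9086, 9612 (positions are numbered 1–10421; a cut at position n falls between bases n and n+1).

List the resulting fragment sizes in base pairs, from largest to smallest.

Linear molecule, 7 cuts → 8 fragments:
  1016 − 0 = 1016 bp
  2360 − 1016 = 1344 bp
  3314 − 2360 = 954 bp
  4750 − 3314 = 1436 bp
  5399 − 4750 = 649 bp
  9086 − 5399 = 3687 bp
  9612 − 9086 = 526 bp
  10421 − 9612 = 809 bp
Sorted largest to smallest: 3687, 1436, 1344, 1016, 954, 809, 649, 526 bp.

3687, 1436, 1344, 1016, 954, 809, 649, 526 bp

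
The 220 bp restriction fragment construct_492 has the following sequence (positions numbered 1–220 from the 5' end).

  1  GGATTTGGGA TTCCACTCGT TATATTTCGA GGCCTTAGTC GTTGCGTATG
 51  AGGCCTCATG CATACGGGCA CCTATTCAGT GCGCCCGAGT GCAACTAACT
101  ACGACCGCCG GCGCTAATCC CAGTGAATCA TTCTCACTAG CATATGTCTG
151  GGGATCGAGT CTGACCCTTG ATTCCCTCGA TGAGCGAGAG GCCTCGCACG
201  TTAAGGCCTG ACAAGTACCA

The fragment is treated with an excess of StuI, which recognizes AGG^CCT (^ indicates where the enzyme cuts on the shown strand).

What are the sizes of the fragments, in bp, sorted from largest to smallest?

StuI sites (AGGCCT) start at positions 30, 51, 189, 204.
StuI cuts after base 3 of each site, so after positions 32, 53, 191, 206.
Linear molecule, 4 cuts → 5 fragments:
  1–32 → 32 bp
  33–53 → 21 bp
  54–191 → 138 bp
  192–206 → 15 bp
  207–220 → 14 bp
Sorted largest to smallest: 138, 32, 21, 15, 14 bp.

138, 32, 21, 15, 14 bp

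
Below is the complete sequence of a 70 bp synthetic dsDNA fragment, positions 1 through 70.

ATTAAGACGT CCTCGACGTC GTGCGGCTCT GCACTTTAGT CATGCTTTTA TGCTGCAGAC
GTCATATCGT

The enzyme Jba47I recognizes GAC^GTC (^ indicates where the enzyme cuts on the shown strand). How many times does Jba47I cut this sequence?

GACGTC occurs starting at positions 6, 15, 58.
Jba47I cuts at 3 sites.

3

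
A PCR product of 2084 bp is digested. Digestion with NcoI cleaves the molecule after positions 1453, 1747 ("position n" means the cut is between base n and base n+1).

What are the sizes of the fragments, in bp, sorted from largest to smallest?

Linear molecule, 2 cuts → 3 fragments:
  1453 − 0 = 1453 bp
  1747 − 1453 = 294 bp
  2084 − 1747 = 337 bp
Sorted largest to smallest: 1453, 337, 294 bp.

1453, 337, 294 bp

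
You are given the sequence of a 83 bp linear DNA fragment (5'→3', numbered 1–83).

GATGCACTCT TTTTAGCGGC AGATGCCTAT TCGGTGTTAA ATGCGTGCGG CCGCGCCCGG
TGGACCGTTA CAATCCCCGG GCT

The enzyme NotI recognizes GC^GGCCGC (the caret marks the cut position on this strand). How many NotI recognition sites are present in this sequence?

1

GCGGCCGC occurs starting at position 47.
NotI cuts at 1 site.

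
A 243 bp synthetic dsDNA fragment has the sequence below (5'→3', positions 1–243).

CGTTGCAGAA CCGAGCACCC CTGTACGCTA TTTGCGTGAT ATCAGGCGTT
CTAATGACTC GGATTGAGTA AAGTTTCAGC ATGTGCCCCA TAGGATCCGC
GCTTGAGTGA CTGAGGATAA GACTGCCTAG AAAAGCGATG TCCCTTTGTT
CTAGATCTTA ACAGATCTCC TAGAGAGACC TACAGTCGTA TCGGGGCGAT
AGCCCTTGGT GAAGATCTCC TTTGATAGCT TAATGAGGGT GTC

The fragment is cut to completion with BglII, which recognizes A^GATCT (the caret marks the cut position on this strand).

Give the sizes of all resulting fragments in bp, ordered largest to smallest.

BglII sites (AGATCT) start at positions 153, 163, 213.
BglII cuts after the first base of each site, so after positions 153, 163, 213.
Linear molecule, 3 cuts → 4 fragments:
  1–153 → 153 bp
  154–163 → 10 bp
  164–213 → 50 bp
  214–243 → 30 bp
Sorted largest to smallest: 153, 50, 30, 10 bp.

153, 50, 30, 10 bp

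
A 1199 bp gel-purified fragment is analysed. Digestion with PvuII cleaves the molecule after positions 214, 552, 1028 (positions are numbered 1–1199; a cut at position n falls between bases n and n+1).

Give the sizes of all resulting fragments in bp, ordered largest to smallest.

476, 338, 214, 171 bp

Linear molecule, 3 cuts → 4 fragments:
  214 − 0 = 214 bp
  552 − 214 = 338 bp
  1028 − 552 = 476 bp
  1199 − 1028 = 171 bp
Sorted largest to smallest: 476, 338, 214, 171 bp.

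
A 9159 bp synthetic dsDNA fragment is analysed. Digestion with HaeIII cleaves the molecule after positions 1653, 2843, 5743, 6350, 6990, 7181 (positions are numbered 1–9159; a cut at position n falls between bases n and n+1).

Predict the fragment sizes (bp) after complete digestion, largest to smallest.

2900, 1978, 1653, 1190, 640, 607, 191 bp

Linear molecule, 6 cuts → 7 fragments:
  1653 − 0 = 1653 bp
  2843 − 1653 = 1190 bp
  5743 − 2843 = 2900 bp
  6350 − 5743 = 607 bp
  6990 − 6350 = 640 bp
  7181 − 6990 = 191 bp
  9159 − 7181 = 1978 bp
Sorted largest to smallest: 2900, 1978, 1653, 1190, 640, 607, 191 bp.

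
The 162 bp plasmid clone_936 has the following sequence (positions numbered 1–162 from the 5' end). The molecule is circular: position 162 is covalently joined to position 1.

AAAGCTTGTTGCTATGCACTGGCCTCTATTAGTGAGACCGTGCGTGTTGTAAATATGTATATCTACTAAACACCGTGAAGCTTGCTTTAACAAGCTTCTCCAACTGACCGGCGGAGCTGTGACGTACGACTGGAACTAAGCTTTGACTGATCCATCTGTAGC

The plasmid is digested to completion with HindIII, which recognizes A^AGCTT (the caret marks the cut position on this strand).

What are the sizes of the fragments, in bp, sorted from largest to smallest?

76, 46, 26, 14 bp

HindIII sites (AAGCTT) start at positions 2, 78, 92, 138.
HindIII cuts after the first base of each site, so after positions 2, 78, 92, 138.
Circular molecule, 4 cuts → 4 fragments:
  3–78 → 76 bp
  79–92 → 14 bp
  93–138 → 46 bp
  139–162 then 1–2 → 24 + 2 = 26 bp
Sorted largest to smallest: 76, 46, 26, 14 bp.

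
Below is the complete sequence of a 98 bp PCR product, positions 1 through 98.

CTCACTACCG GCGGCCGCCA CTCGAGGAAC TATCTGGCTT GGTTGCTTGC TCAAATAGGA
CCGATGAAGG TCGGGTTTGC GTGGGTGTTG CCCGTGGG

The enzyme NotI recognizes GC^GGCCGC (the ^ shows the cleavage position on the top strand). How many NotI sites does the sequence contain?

1

GCGGCCGC occurs starting at position 11.
NotI cuts at 1 site.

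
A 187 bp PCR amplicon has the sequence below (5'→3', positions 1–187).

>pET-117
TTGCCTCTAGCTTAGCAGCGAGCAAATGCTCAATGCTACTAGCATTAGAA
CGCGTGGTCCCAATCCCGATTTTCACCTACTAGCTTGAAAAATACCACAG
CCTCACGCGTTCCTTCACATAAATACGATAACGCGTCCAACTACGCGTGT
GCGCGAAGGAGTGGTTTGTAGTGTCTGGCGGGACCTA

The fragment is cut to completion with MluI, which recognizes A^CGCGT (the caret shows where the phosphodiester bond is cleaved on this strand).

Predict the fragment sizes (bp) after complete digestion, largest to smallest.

55, 50, 44, 26, 12 bp

MluI sites (ACGCGT) start at positions 50, 105, 131, 143.
MluI cuts after the first base of each site, so after positions 50, 105, 131, 143.
Linear molecule, 4 cuts → 5 fragments:
  1–50 → 50 bp
  51–105 → 55 bp
  106–131 → 26 bp
  132–143 → 12 bp
  144–187 → 44 bp
Sorted largest to smallest: 55, 50, 44, 26, 12 bp.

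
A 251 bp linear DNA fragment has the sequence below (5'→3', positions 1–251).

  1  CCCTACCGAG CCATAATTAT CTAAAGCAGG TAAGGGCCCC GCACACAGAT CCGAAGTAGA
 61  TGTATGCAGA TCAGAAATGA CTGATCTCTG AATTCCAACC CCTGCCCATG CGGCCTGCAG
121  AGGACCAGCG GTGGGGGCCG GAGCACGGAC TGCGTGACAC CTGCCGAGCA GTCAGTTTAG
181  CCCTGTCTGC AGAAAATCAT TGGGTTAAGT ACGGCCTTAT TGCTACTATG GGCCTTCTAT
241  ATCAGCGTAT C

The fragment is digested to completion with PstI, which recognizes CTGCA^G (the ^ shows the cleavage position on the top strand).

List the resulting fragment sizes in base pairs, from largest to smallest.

PstI sites (CTGCAG) start at positions 115, 187.
PstI cuts after base 5 of each site (before the last base), so after positions 119, 191.
Linear molecule, 2 cuts → 3 fragments:
  1–119 → 119 bp
  120–191 → 72 bp
  192–251 → 60 bp
Sorted largest to smallest: 119, 72, 60 bp.

119, 72, 60 bp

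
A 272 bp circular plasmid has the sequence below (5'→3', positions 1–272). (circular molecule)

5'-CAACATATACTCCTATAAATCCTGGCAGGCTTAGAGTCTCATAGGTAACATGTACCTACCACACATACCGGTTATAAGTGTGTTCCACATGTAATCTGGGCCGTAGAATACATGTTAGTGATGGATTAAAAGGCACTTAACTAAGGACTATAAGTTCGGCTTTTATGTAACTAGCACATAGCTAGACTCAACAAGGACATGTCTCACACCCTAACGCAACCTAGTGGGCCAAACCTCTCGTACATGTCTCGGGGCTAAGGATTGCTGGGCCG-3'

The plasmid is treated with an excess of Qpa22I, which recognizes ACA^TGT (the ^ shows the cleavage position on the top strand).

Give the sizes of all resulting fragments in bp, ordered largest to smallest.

Qpa22I sites (ACATGT) start at positions 48, 87, 110, 197, 242.
Qpa22I cuts after base 3 of each site, so after positions 50, 89, 112, 199, 244.
Circular molecule, 5 cuts → 5 fragments:
  51–89 → 39 bp
  90–112 → 23 bp
  113–199 → 87 bp
  200–244 → 45 bp
  245–272 then 1–50 → 28 + 50 = 78 bp
Sorted largest to smallest: 87, 78, 45, 39, 23 bp.

87, 78, 45, 39, 23 bp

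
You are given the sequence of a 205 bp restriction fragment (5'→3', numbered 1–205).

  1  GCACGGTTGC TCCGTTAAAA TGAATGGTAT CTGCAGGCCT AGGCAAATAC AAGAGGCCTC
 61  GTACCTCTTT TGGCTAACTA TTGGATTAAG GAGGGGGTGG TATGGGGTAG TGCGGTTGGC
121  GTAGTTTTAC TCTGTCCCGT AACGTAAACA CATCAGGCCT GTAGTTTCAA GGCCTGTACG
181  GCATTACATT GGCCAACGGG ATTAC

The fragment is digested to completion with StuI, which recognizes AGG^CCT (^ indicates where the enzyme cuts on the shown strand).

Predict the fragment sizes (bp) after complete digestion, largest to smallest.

101, 37, 33, 19, 15 bp

StuI sites (AGGCCT) start at positions 35, 54, 155, 170.
StuI cuts after base 3 of each site, so after positions 37, 56, 157, 172.
Linear molecule, 4 cuts → 5 fragments:
  1–37 → 37 bp
  38–56 → 19 bp
  57–157 → 101 bp
  158–172 → 15 bp
  173–205 → 33 bp
Sorted largest to smallest: 101, 37, 33, 19, 15 bp.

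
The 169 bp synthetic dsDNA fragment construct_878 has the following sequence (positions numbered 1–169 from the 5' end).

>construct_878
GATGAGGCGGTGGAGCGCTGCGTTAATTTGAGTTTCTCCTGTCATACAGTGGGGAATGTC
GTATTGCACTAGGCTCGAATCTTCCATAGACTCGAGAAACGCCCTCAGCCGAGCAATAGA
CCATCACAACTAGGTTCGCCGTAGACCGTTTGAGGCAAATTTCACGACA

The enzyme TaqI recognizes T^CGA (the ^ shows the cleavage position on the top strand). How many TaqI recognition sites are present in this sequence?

TCGA occurs starting at positions 75, 92.
TaqI cuts at 2 sites.

2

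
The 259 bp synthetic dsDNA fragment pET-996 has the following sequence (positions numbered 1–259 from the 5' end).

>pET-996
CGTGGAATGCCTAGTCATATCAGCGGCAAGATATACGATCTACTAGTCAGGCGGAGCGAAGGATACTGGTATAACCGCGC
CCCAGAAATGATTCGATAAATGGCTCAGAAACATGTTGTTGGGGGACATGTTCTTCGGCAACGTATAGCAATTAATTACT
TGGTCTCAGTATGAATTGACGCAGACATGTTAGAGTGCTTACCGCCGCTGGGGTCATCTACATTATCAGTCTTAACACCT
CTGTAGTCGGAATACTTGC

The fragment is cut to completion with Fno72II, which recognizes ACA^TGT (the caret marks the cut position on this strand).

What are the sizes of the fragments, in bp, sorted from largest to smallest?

113, 72, 59, 15 bp

Fno72II sites (ACATGT) start at positions 111, 126, 185.
Fno72II cuts after base 3 of each site, so after positions 113, 128, 187.
Linear molecule, 3 cuts → 4 fragments:
  1–113 → 113 bp
  114–128 → 15 bp
  129–187 → 59 bp
  188–259 → 72 bp
Sorted largest to smallest: 113, 72, 59, 15 bp.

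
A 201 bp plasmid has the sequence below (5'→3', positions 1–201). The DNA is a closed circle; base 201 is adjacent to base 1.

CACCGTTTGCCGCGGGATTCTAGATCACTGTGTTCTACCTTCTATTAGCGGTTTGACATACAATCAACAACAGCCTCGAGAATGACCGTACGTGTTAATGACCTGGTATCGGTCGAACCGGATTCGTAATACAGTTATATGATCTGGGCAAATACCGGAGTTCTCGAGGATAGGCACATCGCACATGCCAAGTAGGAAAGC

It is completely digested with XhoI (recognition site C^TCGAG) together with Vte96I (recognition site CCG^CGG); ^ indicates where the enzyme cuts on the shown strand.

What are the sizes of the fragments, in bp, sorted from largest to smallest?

88, 63, 50 bp

XhoI sites (CTCGAG) start at positions 75, 163.
XhoI cuts after the first base of each site, so after positions 75, 163.
The Vte96I site (CCGCGG) starts at position 10.
Vte96I cuts after base 3 of each site, so after position 12.
Combined cut positions: 12, 75, 163.
Circular molecule, 3 cuts → 3 fragments:
  13–75 → 63 bp
  76–163 → 88 bp
  164–201 then 1–12 → 38 + 12 = 50 bp
Sorted largest to smallest: 88, 63, 50 bp.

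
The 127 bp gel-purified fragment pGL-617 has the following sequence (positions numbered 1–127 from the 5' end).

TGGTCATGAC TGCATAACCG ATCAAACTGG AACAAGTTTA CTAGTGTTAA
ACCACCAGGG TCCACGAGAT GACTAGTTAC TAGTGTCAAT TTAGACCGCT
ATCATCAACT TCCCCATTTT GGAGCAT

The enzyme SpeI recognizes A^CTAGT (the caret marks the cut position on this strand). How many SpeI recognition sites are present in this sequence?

ACTAGT occurs starting at positions 40, 72, 79.
SpeI cuts at 3 sites.

3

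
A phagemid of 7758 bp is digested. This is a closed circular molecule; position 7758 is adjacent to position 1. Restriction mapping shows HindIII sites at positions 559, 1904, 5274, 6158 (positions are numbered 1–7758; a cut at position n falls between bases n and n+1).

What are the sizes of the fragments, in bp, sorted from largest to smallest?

3370, 2159, 1345, 884 bp

Circular molecule, 4 cuts → 4 fragments:
  1904 − 559 = 1345 bp
  5274 − 1904 = 3370 bp
  6158 − 5274 = 884 bp
  wrap: 7758 − 6158 + 559 = 2159 bp
Sorted largest to smallest: 3370, 2159, 1345, 884 bp.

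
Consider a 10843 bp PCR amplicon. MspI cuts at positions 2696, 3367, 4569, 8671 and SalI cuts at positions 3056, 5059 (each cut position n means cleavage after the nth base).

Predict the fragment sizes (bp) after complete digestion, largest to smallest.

Combined cut positions (sorted): 2696, 3056, 3367, 4569, 5059, 8671.
Linear molecule, 6 cuts → 7 fragments:
  2696 − 0 = 2696 bp
  3056 − 2696 = 360 bp
  3367 − 3056 = 311 bp
  4569 − 3367 = 1202 bp
  5059 − 4569 = 490 bp
  8671 − 5059 = 3612 bp
  10843 − 8671 = 2172 bp
Sorted largest to smallest: 3612, 2696, 2172, 1202, 490, 360, 311 bp.

3612, 2696, 2172, 1202, 490, 360, 311 bp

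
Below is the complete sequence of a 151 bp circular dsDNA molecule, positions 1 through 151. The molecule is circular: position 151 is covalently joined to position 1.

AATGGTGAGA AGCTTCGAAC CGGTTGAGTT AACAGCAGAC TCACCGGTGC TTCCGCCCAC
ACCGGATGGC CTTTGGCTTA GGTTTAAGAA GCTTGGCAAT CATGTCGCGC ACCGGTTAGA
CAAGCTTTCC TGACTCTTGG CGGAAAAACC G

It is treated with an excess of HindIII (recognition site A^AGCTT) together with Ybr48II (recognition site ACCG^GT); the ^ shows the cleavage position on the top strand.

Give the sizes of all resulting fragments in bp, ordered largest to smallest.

HindIII sites (AAGCTT) start at positions 10, 89, 122.
HindIII cuts after the first base of each site, so after positions 10, 89, 122.
Ybr48II sites (ACCGGT) start at positions 19, 43, 111.
Ybr48II cuts after base 4 of each site, so after positions 22, 46, 114.
Combined cut positions: 10, 22, 46, 89, 114, 122.
Circular molecule, 6 cuts → 6 fragments:
  11–22 → 12 bp
  23–46 → 24 bp
  47–89 → 43 bp
  90–114 → 25 bp
  115–122 → 8 bp
  123–151 then 1–10 → 29 + 10 = 39 bp
Sorted largest to smallest: 43, 39, 25, 24, 12, 8 bp.

43, 39, 25, 24, 12, 8 bp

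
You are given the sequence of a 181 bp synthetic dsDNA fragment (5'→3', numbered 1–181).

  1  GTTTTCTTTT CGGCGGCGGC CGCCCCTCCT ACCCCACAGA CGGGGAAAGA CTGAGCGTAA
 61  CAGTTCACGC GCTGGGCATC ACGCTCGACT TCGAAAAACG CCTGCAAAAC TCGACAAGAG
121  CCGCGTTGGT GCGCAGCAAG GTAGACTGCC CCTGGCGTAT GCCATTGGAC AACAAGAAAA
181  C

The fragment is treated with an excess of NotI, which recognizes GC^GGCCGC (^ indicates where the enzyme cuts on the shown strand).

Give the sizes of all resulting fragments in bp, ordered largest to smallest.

164, 17 bp

The NotI site (GCGGCCGC) starts at position 16.
NotI cuts after base 2 of each site, so after position 17.
Linear molecule, 1 cut → 2 fragments:
  1–17 → 17 bp
  18–181 → 164 bp
Sorted largest to smallest: 164, 17 bp.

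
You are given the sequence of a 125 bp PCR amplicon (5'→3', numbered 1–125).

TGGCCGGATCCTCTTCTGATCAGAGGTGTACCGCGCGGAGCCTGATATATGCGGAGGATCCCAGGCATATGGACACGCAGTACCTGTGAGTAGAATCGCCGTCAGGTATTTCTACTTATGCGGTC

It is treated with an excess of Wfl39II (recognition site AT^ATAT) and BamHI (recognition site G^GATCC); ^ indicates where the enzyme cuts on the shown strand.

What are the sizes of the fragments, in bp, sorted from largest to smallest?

69, 40, 10, 6 bp

The Wfl39II site (ATATAT) starts at position 45.
Wfl39II cuts after base 2 of each site, so after position 46.
BamHI sites (GGATCC) start at positions 6, 56.
BamHI cuts after the first base of each site, so after positions 6, 56.
Combined cut positions: 6, 46, 56.
Linear molecule, 3 cuts → 4 fragments:
  1–6 → 6 bp
  7–46 → 40 bp
  47–56 → 10 bp
  57–125 → 69 bp
Sorted largest to smallest: 69, 40, 10, 6 bp.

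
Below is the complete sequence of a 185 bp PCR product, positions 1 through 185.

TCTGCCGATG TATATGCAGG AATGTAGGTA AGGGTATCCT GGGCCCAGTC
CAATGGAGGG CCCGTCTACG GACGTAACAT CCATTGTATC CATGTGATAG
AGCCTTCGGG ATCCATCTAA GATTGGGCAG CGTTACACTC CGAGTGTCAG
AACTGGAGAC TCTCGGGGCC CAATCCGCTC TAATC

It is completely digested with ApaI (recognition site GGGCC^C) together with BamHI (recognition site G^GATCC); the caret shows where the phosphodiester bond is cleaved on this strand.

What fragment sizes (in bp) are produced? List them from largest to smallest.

61, 47, 45, 17, 15 bp

ApaI sites (GGGCCC) start at positions 41, 58, 166.
ApaI cuts after base 5 of each site (before the last base), so after positions 45, 62, 170.
The BamHI site (GGATCC) starts at position 109.
BamHI cuts after the first base of each site, so after position 109.
Combined cut positions: 45, 62, 109, 170.
Linear molecule, 4 cuts → 5 fragments:
  1–45 → 45 bp
  46–62 → 17 bp
  63–109 → 47 bp
  110–170 → 61 bp
  171–185 → 15 bp
Sorted largest to smallest: 61, 47, 45, 17, 15 bp.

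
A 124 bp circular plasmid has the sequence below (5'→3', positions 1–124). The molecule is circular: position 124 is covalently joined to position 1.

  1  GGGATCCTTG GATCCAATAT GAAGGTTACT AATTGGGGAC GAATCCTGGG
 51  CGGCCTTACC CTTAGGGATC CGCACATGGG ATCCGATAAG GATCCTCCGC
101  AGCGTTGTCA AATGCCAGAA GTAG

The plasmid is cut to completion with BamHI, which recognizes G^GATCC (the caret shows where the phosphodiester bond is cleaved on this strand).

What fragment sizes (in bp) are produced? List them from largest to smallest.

BamHI sites (GGATCC) start at positions 2, 10, 66, 79, 90.
BamHI cuts after the first base of each site, so after positions 2, 10, 66, 79, 90.
Circular molecule, 5 cuts → 5 fragments:
  3–10 → 8 bp
  11–66 → 56 bp
  67–79 → 13 bp
  80–90 → 11 bp
  91–124 then 1–2 → 34 + 2 = 36 bp
Sorted largest to smallest: 56, 36, 13, 11, 8 bp.

56, 36, 13, 11, 8 bp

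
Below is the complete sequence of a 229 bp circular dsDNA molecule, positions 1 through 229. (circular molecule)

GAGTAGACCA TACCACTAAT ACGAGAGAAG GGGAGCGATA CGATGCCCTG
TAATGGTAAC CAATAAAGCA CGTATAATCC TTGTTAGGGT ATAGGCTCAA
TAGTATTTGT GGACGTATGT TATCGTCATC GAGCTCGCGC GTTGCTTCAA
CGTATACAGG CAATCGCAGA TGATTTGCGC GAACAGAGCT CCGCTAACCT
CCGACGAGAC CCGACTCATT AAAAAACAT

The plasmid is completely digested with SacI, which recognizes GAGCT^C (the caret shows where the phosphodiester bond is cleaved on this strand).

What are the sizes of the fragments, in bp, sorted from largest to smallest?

SacI sites (GAGCTC) start at positions 131, 186.
SacI cuts after base 5 of each site (before the last base), so after positions 135, 190.
Circular molecule, 2 cuts → 2 fragments:
  136–190 → 55 bp
  191–229 then 1–135 → 39 + 135 = 174 bp
Sorted largest to smallest: 174, 55 bp.

174, 55 bp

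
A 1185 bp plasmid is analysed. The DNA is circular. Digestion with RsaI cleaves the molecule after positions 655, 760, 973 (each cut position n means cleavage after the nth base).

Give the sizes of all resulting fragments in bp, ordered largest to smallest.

867, 213, 105 bp

Circular molecule, 3 cuts → 3 fragments:
  760 − 655 = 105 bp
  973 − 760 = 213 bp
  wrap: 1185 − 973 + 655 = 867 bp
Sorted largest to smallest: 867, 213, 105 bp.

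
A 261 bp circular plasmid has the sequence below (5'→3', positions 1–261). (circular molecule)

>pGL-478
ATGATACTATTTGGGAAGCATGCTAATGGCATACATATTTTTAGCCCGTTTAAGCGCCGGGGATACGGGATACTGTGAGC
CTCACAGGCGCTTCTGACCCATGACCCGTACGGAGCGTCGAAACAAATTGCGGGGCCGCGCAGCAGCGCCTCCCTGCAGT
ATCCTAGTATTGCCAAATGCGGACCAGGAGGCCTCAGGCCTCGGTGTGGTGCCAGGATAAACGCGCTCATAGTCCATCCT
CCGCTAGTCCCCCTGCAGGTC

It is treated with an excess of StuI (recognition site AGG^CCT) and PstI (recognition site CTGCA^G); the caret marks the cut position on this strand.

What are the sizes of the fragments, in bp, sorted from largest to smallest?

162, 59, 33, 7 bp

StuI sites (AGGCCT) start at positions 189, 196.
StuI cuts after base 3 of each site, so after positions 191, 198.
PstI sites (CTGCAG) start at positions 154, 253.
PstI cuts after base 5 of each site (before the last base), so after positions 158, 257.
Combined cut positions: 158, 191, 198, 257.
Circular molecule, 4 cuts → 4 fragments:
  159–191 → 33 bp
  192–198 → 7 bp
  199–257 → 59 bp
  258–261 then 1–158 → 4 + 158 = 162 bp
Sorted largest to smallest: 162, 59, 33, 7 bp.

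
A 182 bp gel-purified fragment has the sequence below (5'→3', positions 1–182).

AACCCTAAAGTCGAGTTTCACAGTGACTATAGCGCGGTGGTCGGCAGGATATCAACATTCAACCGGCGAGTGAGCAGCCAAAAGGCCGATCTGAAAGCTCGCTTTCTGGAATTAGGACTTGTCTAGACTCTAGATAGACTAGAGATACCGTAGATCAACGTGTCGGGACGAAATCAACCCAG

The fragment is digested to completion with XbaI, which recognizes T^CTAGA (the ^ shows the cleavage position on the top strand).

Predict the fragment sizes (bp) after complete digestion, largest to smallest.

122, 53, 7 bp

XbaI sites (TCTAGA) start at positions 122, 129.
XbaI cuts after the first base of each site, so after positions 122, 129.
Linear molecule, 2 cuts → 3 fragments:
  1–122 → 122 bp
  123–129 → 7 bp
  130–182 → 53 bp
Sorted largest to smallest: 122, 53, 7 bp.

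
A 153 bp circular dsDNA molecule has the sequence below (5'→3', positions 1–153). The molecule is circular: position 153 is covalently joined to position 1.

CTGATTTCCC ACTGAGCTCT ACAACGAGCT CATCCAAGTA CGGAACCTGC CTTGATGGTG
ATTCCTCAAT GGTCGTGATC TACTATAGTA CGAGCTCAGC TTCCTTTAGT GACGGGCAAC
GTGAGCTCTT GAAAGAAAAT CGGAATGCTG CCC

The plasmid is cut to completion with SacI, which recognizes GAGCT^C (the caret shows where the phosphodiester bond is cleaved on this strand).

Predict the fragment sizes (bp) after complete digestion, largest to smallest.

66, 44, 31, 12 bp

SacI sites (GAGCTC) start at positions 14, 26, 92, 123.
SacI cuts after base 5 of each site (before the last base), so after positions 18, 30, 96, 127.
Circular molecule, 4 cuts → 4 fragments:
  19–30 → 12 bp
  31–96 → 66 bp
  97–127 → 31 bp
  128–153 then 1–18 → 26 + 18 = 44 bp
Sorted largest to smallest: 66, 44, 31, 12 bp.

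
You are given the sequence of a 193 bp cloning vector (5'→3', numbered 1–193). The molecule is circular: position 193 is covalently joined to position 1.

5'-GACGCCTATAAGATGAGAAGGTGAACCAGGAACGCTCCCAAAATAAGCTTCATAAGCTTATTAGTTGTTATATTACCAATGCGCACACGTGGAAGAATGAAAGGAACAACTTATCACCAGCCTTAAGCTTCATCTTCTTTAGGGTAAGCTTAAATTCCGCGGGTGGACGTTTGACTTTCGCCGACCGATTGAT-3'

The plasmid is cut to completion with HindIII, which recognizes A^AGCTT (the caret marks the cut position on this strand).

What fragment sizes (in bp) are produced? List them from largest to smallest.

92, 71, 21, 9 bp

HindIII sites (AAGCTT) start at positions 45, 54, 125, 146.
HindIII cuts after the first base of each site, so after positions 45, 54, 125, 146.
Circular molecule, 4 cuts → 4 fragments:
  46–54 → 9 bp
  55–125 → 71 bp
  126–146 → 21 bp
  147–193 then 1–45 → 47 + 45 = 92 bp
Sorted largest to smallest: 92, 71, 21, 9 bp.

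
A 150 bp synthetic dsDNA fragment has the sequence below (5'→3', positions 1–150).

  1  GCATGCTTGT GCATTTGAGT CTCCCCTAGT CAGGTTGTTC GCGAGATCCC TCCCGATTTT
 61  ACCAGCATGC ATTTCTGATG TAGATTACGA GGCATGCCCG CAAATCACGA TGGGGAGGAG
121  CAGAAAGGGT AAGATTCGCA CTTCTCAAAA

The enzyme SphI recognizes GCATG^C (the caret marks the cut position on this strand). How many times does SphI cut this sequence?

3

GCATGC occurs starting at positions 1, 65, 92.
SphI cuts at 3 sites.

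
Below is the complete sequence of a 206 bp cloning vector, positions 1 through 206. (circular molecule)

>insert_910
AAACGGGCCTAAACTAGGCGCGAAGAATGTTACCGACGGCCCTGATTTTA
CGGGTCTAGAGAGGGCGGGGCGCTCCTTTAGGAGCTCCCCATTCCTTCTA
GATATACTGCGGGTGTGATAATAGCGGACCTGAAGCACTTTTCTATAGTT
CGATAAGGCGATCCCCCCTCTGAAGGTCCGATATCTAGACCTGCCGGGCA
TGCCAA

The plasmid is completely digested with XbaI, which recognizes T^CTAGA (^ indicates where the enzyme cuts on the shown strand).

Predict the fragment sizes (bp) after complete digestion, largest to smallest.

87, 77, 42 bp

XbaI sites (TCTAGA) start at positions 55, 97, 184.
XbaI cuts after the first base of each site, so after positions 55, 97, 184.
Circular molecule, 3 cuts → 3 fragments:
  56–97 → 42 bp
  98–184 → 87 bp
  185–206 then 1–55 → 22 + 55 = 77 bp
Sorted largest to smallest: 87, 77, 42 bp.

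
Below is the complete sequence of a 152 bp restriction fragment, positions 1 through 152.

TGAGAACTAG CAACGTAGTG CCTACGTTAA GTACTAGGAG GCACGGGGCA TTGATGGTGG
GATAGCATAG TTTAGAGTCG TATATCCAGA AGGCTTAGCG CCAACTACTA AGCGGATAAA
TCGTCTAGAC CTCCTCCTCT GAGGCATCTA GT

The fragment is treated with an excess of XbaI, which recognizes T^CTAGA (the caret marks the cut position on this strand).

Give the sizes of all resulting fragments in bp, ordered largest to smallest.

124, 28 bp

The XbaI site (TCTAGA) starts at position 124.
XbaI cuts after the first base of each site, so after position 124.
Linear molecule, 1 cut → 2 fragments:
  1–124 → 124 bp
  125–152 → 28 bp
Sorted largest to smallest: 124, 28 bp.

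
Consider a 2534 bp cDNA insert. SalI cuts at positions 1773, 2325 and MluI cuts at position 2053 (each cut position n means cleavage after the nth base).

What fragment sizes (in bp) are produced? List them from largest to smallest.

1773, 280, 272, 209 bp

Combined cut positions (sorted): 1773, 2053, 2325.
Linear molecule, 3 cuts → 4 fragments:
  1773 − 0 = 1773 bp
  2053 − 1773 = 280 bp
  2325 − 2053 = 272 bp
  2534 − 2325 = 209 bp
Sorted largest to smallest: 1773, 280, 272, 209 bp.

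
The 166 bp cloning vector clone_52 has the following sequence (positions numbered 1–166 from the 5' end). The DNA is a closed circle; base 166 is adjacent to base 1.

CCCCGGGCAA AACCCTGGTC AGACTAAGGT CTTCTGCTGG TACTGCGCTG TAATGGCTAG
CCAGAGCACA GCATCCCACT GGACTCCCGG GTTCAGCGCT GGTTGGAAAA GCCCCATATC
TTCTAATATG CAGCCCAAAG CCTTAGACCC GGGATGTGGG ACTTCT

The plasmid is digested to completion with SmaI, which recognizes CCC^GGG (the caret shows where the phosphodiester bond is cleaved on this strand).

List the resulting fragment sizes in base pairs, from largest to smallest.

84, 62, 20 bp

SmaI sites (CCCGGG) start at positions 2, 86, 148.
SmaI cuts after base 3 of each site, so after positions 4, 88, 150.
Circular molecule, 3 cuts → 3 fragments:
  5–88 → 84 bp
  89–150 → 62 bp
  151–166 then 1–4 → 16 + 4 = 20 bp
Sorted largest to smallest: 84, 62, 20 bp.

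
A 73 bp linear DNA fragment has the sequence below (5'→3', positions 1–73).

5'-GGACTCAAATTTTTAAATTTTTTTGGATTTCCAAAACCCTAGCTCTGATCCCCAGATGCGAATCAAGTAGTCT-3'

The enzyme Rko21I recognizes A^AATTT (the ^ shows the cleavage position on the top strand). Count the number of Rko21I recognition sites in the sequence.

2

AAATTT occurs starting at positions 7, 15.
Rko21I cuts at 2 sites.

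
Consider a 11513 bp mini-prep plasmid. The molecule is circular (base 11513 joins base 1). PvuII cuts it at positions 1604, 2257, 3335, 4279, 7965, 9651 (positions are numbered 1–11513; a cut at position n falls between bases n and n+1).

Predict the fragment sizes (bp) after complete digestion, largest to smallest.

3686, 3466, 1686, 1078, 944, 653 bp

Circular molecule, 6 cuts → 6 fragments:
  2257 − 1604 = 653 bp
  3335 − 2257 = 1078 bp
  4279 − 3335 = 944 bp
  7965 − 4279 = 3686 bp
  9651 − 7965 = 1686 bp
  wrap: 11513 − 9651 + 1604 = 3466 bp
Sorted largest to smallest: 3686, 3466, 1686, 1078, 944, 653 bp.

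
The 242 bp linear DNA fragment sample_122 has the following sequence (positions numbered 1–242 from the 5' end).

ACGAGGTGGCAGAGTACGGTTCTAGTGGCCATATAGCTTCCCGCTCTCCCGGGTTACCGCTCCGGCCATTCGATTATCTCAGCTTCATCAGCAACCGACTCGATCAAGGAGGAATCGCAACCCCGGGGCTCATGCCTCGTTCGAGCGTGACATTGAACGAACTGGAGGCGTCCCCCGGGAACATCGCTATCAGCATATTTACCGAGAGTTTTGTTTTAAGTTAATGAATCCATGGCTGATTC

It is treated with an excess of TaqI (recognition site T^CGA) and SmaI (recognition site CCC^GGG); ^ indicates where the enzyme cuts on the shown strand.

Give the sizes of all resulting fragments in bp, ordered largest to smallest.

TaqI sites (TCGA) start at positions 70, 100, 141.
TaqI cuts after the first base of each site, so after positions 70, 100, 141.
SmaI sites (CCCGGG) start at positions 48, 122, 174.
SmaI cuts after base 3 of each site, so after positions 50, 124, 176.
Combined cut positions: 50, 70, 100, 124, 141, 176.
Linear molecule, 6 cuts → 7 fragments:
  1–50 → 50 bp
  51–70 → 20 bp
  71–100 → 30 bp
  101–124 → 24 bp
  125–141 → 17 bp
  142–176 → 35 bp
  177–242 → 66 bp
Sorted largest to smallest: 66, 50, 35, 30, 24, 20, 17 bp.

66, 50, 35, 30, 24, 20, 17 bp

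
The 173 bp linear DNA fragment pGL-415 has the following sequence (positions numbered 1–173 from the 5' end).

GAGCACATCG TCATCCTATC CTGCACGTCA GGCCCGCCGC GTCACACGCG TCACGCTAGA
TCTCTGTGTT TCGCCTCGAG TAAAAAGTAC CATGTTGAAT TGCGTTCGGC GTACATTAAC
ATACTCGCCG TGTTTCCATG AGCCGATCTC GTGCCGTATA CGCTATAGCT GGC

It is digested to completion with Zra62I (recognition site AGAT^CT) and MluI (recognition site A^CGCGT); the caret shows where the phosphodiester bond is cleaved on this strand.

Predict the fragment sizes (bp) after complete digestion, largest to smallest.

112, 46, 15 bp

The Zra62I site (AGATCT) starts at position 58.
Zra62I cuts after base 4 of each site, so after position 61.
The MluI site (ACGCGT) starts at position 46.
MluI cuts after the first base of each site, so after position 46.
Combined cut positions: 46, 61.
Linear molecule, 2 cuts → 3 fragments:
  1–46 → 46 bp
  47–61 → 15 bp
  62–173 → 112 bp
Sorted largest to smallest: 112, 46, 15 bp.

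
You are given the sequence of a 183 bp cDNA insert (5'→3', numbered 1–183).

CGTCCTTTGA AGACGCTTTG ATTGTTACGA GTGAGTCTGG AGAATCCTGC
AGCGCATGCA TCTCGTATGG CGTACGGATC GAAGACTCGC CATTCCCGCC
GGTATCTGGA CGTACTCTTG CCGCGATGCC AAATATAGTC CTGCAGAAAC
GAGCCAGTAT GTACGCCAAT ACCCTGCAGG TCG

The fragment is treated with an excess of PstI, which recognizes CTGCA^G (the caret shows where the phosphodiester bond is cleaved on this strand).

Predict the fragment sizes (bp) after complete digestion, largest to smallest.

PstI sites (CTGCAG) start at positions 47, 141, 174.
PstI cuts after base 5 of each site (before the last base), so after positions 51, 145, 178.
Linear molecule, 3 cuts → 4 fragments:
  1–51 → 51 bp
  52–145 → 94 bp
  146–178 → 33 bp
  179–183 → 5 bp
Sorted largest to smallest: 94, 51, 33, 5 bp.

94, 51, 33, 5 bp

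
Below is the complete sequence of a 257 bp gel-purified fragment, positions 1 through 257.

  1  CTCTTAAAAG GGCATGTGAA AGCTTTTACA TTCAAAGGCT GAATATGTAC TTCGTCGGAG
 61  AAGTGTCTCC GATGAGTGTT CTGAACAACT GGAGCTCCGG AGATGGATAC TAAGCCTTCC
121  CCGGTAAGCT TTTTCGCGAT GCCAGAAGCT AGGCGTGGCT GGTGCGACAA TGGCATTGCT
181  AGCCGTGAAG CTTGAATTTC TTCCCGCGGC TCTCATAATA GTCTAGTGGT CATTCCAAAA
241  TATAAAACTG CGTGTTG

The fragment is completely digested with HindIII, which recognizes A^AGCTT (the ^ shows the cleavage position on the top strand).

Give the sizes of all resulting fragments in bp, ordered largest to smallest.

HindIII sites (AAGCTT) start at positions 20, 126, 188.
HindIII cuts after the first base of each site, so after positions 20, 126, 188.
Linear molecule, 3 cuts → 4 fragments:
  1–20 → 20 bp
  21–126 → 106 bp
  127–188 → 62 bp
  189–257 → 69 bp
Sorted largest to smallest: 106, 69, 62, 20 bp.

106, 69, 62, 20 bp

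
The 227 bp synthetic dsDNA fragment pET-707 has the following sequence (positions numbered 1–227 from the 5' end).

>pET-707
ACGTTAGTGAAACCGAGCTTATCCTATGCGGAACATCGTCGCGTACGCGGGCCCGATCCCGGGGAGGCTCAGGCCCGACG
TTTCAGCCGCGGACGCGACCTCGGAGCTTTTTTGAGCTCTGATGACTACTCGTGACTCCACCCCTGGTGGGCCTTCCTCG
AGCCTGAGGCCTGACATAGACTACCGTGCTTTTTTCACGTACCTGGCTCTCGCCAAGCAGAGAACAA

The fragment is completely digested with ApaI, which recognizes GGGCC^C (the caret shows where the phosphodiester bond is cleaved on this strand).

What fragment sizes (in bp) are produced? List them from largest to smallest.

The ApaI site (GGGCCC) starts at position 49.
ApaI cuts after base 5 of each site (before the last base), so after position 53.
Linear molecule, 1 cut → 2 fragments:
  1–53 → 53 bp
  54–227 → 174 bp
Sorted largest to smallest: 174, 53 bp.

174, 53 bp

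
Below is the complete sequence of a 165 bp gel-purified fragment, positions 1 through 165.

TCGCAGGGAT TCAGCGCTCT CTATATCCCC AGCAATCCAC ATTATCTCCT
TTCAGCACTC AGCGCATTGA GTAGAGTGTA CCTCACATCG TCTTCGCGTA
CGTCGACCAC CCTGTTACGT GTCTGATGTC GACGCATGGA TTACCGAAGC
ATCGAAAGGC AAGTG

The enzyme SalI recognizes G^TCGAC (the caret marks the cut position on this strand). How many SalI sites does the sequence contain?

GTCGAC occurs starting at positions 102, 128.
SalI cuts at 2 sites.

2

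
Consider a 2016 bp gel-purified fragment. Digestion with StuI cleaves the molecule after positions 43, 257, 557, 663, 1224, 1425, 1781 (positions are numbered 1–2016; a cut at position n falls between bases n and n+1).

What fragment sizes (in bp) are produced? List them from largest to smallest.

561, 356, 300, 235, 214, 201, 106, 43 bp

Linear molecule, 7 cuts → 8 fragments:
  43 − 0 = 43 bp
  257 − 43 = 214 bp
  557 − 257 = 300 bp
  663 − 557 = 106 bp
  1224 − 663 = 561 bp
  1425 − 1224 = 201 bp
  1781 − 1425 = 356 bp
  2016 − 1781 = 235 bp
Sorted largest to smallest: 561, 356, 300, 235, 214, 201, 106, 43 bp.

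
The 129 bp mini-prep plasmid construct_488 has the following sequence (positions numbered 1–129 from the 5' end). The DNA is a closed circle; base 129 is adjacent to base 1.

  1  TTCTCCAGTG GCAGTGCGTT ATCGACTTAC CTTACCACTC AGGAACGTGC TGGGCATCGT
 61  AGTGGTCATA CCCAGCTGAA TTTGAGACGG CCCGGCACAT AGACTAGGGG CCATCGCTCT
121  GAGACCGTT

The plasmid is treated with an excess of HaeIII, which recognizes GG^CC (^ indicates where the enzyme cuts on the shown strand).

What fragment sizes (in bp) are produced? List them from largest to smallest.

HaeIII sites (GGCC) start at positions 89, 109.
HaeIII cuts after base 2 of each site, so after positions 90, 110.
Circular molecule, 2 cuts → 2 fragments:
  91–110 → 20 bp
  111–129 then 1–90 → 19 + 90 = 109 bp
Sorted largest to smallest: 109, 20 bp.

109, 20 bp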